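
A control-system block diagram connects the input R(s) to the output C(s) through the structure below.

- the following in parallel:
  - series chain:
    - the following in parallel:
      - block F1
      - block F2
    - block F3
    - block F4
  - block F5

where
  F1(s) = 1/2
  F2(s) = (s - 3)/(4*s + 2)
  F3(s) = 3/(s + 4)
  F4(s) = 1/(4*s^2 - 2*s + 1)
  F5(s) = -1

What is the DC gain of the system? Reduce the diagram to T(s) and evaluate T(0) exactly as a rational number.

Step 1. add F1, F2 (parallel), giving (3*s - 2)/(4*s + 2)
Step 2. combine (F1+F2), F3, F4 in series, giving (9*s - 6)/(16*s^4 + 64*s^3 + 2*s + 8)
Step 3. sum the parallel branches ((F1+F2)*F3*F4), F5, giving (-16*s^4 - 64*s^3 + 7*s - 14)/(16*s^4 + 64*s^3 + 2*s + 8)
DC gain: substitute s = 0 into T(s) from step 3: T(0) = -14/8 = -7/4.

Therefore the answer is -7/4.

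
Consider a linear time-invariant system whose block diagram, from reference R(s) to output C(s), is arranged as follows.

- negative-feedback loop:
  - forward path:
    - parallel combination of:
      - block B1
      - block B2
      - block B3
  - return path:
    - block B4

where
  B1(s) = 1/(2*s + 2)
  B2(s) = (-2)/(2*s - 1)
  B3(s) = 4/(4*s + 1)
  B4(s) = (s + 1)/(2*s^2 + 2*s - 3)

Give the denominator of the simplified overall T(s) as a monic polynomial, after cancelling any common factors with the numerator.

1. add B1, B2, B3 (parallel); result (8*s^2 - 14*s - 13)/(16*s^3 + 12*s^2 - 6*s - 2)
2. collapse the loop ((B1+B2+B3) forward, B4 return); result (16*s^4 - 12*s^3 - 78*s^2 + 16*s + 39)/(32*s^5 + 56*s^4 - 28*s^3 - 58*s^2 - 13*s - 7)
T(s) is the step-2 result (common factors already cancelled). Leading coefficient of the denominator: 32. Divide through by 32 for the monic polynomial.

Answer: s^5 + 7*s^4/4 - 7*s^3/8 - 29*s^2/16 - 13*s/32 - 7/32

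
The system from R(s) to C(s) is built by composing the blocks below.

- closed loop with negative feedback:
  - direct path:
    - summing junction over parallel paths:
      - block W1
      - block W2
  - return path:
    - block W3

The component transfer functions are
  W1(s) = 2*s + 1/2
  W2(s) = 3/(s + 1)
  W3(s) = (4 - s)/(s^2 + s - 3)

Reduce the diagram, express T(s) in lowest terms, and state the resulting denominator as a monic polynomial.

1. sum the parallel branches W1, W2 = (4*s^2 + 5*s + 7)/(2*s + 2)
2. close the feedback loop around (W1+W2), W3 = (-4*s^4 - 9*s^3 + 8*s + 21)/(2*s^3 - 15*s^2 - 9*s - 22)
T(s) is the step-2 result (common factors already cancelled). Leading coefficient of the denominator: 2. Divide through by 2 for the monic polynomial.

Hence the answer: s^3 - 15*s^2/2 - 9*s/2 - 11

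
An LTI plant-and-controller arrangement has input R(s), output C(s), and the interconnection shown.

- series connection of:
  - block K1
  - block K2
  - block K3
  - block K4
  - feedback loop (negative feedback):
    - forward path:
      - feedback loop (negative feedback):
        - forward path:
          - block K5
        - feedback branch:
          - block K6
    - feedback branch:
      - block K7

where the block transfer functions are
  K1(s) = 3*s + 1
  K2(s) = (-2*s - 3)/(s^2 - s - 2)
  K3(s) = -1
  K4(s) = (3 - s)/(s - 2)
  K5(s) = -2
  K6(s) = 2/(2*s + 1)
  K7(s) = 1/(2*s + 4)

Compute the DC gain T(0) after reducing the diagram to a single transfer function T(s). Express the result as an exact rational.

1. feedback reduction of K5, K6; result (-4*s - 2)/(2*s - 3)
2. feedback reduction of [K5/(1+K5*K6)], K7; result (-4*s^2 - 10*s - 4)/(2*s^2 - s - 7)
3. combine K1, K2, K3, K4, [[K5/(1+K5*K6)]/(1+[K5/(1+K5*K6)]*K7)] in series; result (24*s^5 + 32*s^4 - 166*s^3 - 364*s^2 - 210*s - 36)/(2*s^5 - 7*s^4 - 4*s^3 + 29*s^2 - 4*s - 28)
Evaluating the step-3 result (the overall T(s)) at s = 0 gives T(0) = -36/(-28) = 9/7.

Therefore the answer is 9/7.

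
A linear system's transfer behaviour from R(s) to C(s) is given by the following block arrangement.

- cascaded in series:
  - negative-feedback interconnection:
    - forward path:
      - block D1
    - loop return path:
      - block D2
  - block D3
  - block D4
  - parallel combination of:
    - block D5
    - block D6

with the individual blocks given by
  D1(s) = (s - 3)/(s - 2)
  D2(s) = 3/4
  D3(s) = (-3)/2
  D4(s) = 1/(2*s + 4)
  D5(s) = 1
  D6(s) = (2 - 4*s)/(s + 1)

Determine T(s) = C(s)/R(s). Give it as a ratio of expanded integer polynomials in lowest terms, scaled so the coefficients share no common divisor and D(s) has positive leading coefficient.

First reduce the diagram to T(s).

Step 1. collapse the loop (D1 forward, D2 return): (4*s - 12)/(7*s - 17)
Step 2. reduce the parallel group D5, D6: (3 - 3*s)/(s + 1)
Step 3. combine [D1/(1+D1*D2)], D3, D4, (D5+D6) in series, giving the overall T(s)

Answer: (9*s^2 - 36*s + 27)/(7*s^3 + 4*s^2 - 37*s - 34)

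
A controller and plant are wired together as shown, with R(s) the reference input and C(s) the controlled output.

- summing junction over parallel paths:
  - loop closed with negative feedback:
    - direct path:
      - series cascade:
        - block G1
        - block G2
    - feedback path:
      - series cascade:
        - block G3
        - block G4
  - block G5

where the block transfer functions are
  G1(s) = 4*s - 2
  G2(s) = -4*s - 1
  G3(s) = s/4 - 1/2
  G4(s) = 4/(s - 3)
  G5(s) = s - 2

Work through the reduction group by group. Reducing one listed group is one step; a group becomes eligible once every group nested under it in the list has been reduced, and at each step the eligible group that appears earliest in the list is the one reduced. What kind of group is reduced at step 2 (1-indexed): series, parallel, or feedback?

1. series reduction of G1, G2
2. multiply G3, G4 (series)
3. reduce the feedback loop with forward (G1*G2) and return (G3*G4)
4. reduce the parallel group [(G1*G2)/(1+(G1*G2)*(G3*G4))], G5
So the answer for step 2 is series.

Answer: series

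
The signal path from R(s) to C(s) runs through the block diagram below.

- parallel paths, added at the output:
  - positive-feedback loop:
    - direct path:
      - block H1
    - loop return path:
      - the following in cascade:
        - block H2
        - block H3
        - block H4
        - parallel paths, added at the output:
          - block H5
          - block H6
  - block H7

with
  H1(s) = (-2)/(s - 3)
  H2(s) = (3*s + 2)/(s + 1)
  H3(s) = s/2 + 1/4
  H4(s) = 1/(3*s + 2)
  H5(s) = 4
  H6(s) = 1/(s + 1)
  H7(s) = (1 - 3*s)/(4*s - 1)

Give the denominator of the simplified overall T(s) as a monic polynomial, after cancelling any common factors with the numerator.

Answer: s^4 + 11*s^3/4 + 5*s^2/4 - s + 1/8

Working:
1. parallel reduction of H5, H6 gives (4*s + 5)/(s + 1)
2. cascade H2, H3, H4, (H5+H6) gives (8*s^2 + 14*s + 5)/(4*s^2 + 8*s + 4)
3. apply the feedback formula to H1, (H2*H3*H4*(H5+H6)) gives (-4*s^2 - 8*s - 4)/(2*s^3 + 6*s^2 + 4*s - 1)
4. reduce the parallel group [H1/(1-H1*(H2*H3*H4*(H5+H6)))], H7 gives (-6*s^4 - 32*s^3 - 34*s^2 - s + 3)/(8*s^4 + 22*s^3 + 10*s^2 - 8*s + 1)
No further cancellation is possible in the step-4 result, so that is T(s). Its denominator becomes monic after dividing by the leading coefficient 8.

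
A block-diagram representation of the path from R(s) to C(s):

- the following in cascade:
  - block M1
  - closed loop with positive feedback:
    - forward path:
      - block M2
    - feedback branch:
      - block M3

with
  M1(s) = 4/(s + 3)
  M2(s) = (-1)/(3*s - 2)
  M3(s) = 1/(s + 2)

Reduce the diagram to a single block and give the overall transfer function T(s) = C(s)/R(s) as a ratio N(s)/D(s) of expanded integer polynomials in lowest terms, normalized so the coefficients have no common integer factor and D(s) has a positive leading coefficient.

[1] feedback reduction of M2, M3; result (-s - 2)/(3*s^2 + 4*s - 3)
[2] combine M1, [M2/(1-M2*M3)] in series; the result is T(s) itself (integer coefficients, no common factor, positive leading denominator coefficient)

Hence the answer: (-4*s - 8)/(3*s^3 + 13*s^2 + 9*s - 9)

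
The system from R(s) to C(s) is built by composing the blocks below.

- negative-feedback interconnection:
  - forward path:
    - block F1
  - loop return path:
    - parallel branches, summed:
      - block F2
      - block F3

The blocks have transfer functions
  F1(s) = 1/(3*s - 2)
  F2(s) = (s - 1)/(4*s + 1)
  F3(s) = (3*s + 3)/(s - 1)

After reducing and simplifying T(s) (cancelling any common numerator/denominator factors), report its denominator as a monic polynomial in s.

1. add F2, F3 (parallel) = (13*s^2 + 13*s + 4)/(4*s^2 - 3*s - 1)
2. feedback reduction of F1, (F2+F3) = (4*s^2 - 3*s - 1)/(12*s^3 - 4*s^2 + 16*s + 6)
Step 2 gives the fully reduced T(s), with no common factor left to cancel. The denominator's leading coefficient is 12, so divide each of its coefficients by 12 to get the monic form.

Hence the answer: s^3 - s^2/3 + 4*s/3 + 1/2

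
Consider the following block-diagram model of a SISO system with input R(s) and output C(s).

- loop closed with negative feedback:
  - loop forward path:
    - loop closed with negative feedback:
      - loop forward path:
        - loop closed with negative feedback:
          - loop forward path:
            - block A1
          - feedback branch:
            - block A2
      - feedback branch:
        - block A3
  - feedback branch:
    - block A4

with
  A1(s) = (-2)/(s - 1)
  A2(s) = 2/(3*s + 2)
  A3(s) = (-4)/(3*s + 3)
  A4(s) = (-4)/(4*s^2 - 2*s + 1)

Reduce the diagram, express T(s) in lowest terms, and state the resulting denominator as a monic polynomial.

Reducing step by step:

Step 1. feedback reduction of A1, A2, giving (-6*s - 4)/(3*s^2 - s - 6)
Step 2. feedback reduction of [A1/(1+A1*A2)], A3, giving (-18*s^2 - 30*s - 12)/(9*s^3 + 6*s^2 + 3*s - 2)
Step 3. apply the feedback formula to [[A1/(1+A1*A2)]/(1+[A1/(1+A1*A2)]*A3)], A4, giving (-72*s^4 - 84*s^3 - 6*s^2 - 6*s - 12)/(36*s^5 + 6*s^4 + 9*s^3 + 64*s^2 + 127*s + 46)
The result of step 3 is T(s) in lowest terms. Its denominator has leading coefficient 36; dividing the denominator through by 36 makes it monic.

Answer: s^5 + s^4/6 + s^3/4 + 16*s^2/9 + 127*s/36 + 23/18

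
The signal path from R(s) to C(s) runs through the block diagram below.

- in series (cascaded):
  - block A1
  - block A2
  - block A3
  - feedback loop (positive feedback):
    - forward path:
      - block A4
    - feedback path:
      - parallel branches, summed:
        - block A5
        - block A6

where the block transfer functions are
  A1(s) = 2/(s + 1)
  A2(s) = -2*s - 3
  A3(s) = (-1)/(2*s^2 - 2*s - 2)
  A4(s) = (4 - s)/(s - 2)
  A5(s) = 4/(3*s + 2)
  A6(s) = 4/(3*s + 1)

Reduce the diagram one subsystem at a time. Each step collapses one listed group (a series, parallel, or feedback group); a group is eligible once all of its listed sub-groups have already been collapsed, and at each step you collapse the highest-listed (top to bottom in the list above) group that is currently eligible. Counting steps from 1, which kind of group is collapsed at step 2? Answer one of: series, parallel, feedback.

Step 1. parallel reduction of A5, A6
Step 2. apply the feedback formula to A4, (A5+A6)
Step 3. cascade A1, A2, A3, [A4/(1-A4*(A5+A6))]
Step 2: feedback.

Answer: feedback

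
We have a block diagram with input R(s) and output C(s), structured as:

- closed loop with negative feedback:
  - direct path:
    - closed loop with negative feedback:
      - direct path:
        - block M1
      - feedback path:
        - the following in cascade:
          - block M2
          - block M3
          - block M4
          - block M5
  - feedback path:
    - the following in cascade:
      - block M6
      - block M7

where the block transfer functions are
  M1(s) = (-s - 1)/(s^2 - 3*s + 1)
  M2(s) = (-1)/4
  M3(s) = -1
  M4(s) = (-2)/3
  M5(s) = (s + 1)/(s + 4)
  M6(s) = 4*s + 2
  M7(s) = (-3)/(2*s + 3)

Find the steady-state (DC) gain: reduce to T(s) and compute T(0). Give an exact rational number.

Step 1: reduce the series chain M2, M3, M4, M5 -> (-s - 1)/(6*s + 24)
Step 2: close the feedback loop around M1, (M2*M3*M4*M5) -> (-6*s^2 - 30*s - 24)/(6*s^3 + 7*s^2 - 64*s + 25)
Step 3: cascade M6, M7 -> (-12*s - 6)/(2*s + 3)
Step 4: feedback reduction of [M1/(1+M1*(M2*M3*M4*M5))], (M6*M7) -> (-12*s^3 - 78*s^2 - 138*s - 72)/(12*s^4 + 104*s^3 + 289*s^2 + 326*s + 219)
Step 4 gives the overall T(s). Then T(0) = -72/219 = -24/73.

Hence the answer: -24/73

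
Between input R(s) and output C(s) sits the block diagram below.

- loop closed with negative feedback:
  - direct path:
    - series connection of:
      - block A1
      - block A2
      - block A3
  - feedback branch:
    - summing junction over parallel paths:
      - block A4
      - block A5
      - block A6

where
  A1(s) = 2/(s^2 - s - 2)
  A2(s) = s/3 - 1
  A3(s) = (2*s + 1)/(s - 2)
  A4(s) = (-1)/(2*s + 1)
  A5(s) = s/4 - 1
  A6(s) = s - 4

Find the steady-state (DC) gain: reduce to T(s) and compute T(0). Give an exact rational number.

Answer: -1/8

Working:
Step 1: series reduction of A1, A2, A3 = (4*s^2 - 10*s - 6)/(3*s^3 - 9*s^2 + 12)
Step 2: sum the parallel branches A4, A5, A6 = (10*s^2 - 35*s - 24)/(8*s + 4)
Step 3: collapse the loop ((A1*A2*A3) forward, (A4+A5+A6) return) = (8*s^2 - 20*s - 12)/(16*s^3 - 83*s^2 + 81*s + 96)
That last expression is T(s); at s = 0 only the constant terms survive, so T(0) = -12/96 = -1/8.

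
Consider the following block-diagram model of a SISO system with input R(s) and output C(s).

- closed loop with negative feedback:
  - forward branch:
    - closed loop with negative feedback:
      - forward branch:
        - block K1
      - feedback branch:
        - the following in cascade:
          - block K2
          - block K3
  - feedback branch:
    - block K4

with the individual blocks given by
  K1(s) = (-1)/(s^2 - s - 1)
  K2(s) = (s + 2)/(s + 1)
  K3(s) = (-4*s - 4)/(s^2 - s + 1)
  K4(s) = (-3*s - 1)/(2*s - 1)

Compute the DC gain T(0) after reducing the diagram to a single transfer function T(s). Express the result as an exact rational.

Reducing step by step:

1. series reduction of K2, K3; result (-4*s - 8)/(s^2 - s + 1)
2. reduce the feedback loop with forward K1 and return (K2*K3); result (-s^2 + s - 1)/(s^4 - 2*s^3 + s^2 + 4*s + 7)
3. apply the feedback formula to [K1/(1+K1*(K2*K3))], K4; result (-2*s^3 + 3*s^2 - 3*s + 1)/(2*s^5 - 5*s^4 + 7*s^3 + 5*s^2 + 12*s - 6)
The step-3 result is T(s). Setting s = 0: T(0) = 1/(-6) = -1/6.

Answer: -1/6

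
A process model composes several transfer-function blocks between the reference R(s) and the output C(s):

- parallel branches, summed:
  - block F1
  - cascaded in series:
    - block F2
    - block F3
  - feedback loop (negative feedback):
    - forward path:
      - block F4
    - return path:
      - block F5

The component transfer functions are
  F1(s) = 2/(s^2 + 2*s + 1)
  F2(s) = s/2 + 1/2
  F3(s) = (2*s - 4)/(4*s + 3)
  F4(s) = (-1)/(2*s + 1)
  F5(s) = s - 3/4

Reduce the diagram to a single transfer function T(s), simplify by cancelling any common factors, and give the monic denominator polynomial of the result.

Step 1. multiply F2, F3 (series); result (s^2 - s - 2)/(4*s + 3)
Step 2. close the feedback loop around F4, F5; result (-4)/(4*s + 7)
Step 3. sum the parallel branches F1, (F2*F3), [F4/(1+F4*F5)]; result (4*s^5 + 11*s^4 - 21*s^3 - 53*s^2 - 3*s + 16)/(16*s^4 + 72*s^3 + 117*s^2 + 82*s + 21)
No further cancellation is possible in the step-3 result, so that is T(s). Its denominator becomes monic after dividing by the leading coefficient 16.

Answer: s^4 + 9*s^3/2 + 117*s^2/16 + 41*s/8 + 21/16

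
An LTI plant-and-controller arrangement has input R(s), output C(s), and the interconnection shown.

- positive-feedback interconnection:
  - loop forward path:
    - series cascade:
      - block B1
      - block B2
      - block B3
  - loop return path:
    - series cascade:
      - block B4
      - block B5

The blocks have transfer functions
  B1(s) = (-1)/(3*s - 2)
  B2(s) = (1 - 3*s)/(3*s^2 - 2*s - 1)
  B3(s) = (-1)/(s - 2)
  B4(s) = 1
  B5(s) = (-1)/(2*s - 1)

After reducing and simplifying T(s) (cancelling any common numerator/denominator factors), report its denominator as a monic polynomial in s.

1. multiply B1, B2, B3 (series) -> (1 - 3*s)/(9*s^4 - 30*s^3 + 25*s^2 - 4)
2. combine B4, B5 in series -> (-1)/(2*s - 1)
3. apply the feedback formula to (B1*B2*B3), (B4*B5) -> (-6*s^2 + 5*s - 1)/(18*s^5 - 69*s^4 + 80*s^3 - 25*s^2 - 11*s + 5)
Step 3 gives the fully reduced T(s), with no common factor left to cancel. The denominator's leading coefficient is 18, so divide each of its coefficients by 18 to get the monic form.

Hence the answer: s^5 - 23*s^4/6 + 40*s^3/9 - 25*s^2/18 - 11*s/18 + 5/18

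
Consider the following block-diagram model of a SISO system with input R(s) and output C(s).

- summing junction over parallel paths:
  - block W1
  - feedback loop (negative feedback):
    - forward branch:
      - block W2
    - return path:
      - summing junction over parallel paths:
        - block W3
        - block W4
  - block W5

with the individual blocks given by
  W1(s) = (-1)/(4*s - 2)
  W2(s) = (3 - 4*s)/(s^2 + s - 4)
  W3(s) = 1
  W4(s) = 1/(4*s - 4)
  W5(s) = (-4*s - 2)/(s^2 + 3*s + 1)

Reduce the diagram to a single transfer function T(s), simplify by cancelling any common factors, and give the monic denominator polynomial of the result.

[1] parallel reduction of W3, W4 gives (4*s - 3)/(4*s - 4)
[2] apply the feedback formula to W2, (W3+W4) gives (-16*s^2 + 28*s - 12)/(4*s^3 - 16*s^2 + 4*s + 7)
[3] sum the parallel branches W1, [W2/(1+W2*(W3+W4))], W5 gives (-132*s^5 + 212*s^4 + 256*s^3 - 323*s^2 - 41*s + 45)/(16*s^6 - 24*s^5 - 152*s^4 + 92*s^3 + 94*s^2 - 22*s - 14)
T(s) is the step-3 result (common factors already cancelled). Leading coefficient of the denominator: 16. Divide through by 16 for the monic polynomial.

Hence the answer: s^6 - 3*s^5/2 - 19*s^4/2 + 23*s^3/4 + 47*s^2/8 - 11*s/8 - 7/8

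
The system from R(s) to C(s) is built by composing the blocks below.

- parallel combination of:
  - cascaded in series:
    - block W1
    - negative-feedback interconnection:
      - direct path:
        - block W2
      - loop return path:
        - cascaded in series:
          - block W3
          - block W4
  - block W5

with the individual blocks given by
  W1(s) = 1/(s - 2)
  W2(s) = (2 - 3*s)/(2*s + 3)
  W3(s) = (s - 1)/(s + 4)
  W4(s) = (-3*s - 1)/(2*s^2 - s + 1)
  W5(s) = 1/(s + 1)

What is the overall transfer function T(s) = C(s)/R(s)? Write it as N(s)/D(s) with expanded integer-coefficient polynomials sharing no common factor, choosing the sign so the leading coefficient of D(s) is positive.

Step 1 - cascade W3, W4 = (-3*s^2 + 2*s + 1)/(2*s^3 + 7*s^2 - 3*s + 4)
Step 2 - reduce the feedback loop with forward W2 and return (W3*W4) = (-6*s^4 - 17*s^3 + 23*s^2 - 18*s + 8)/(4*s^4 + 29*s^3 + 3*s^2 + 14)
Step 3 - cascade W1, [W2/(1+W2*(W3*W4))] = (-6*s^4 - 17*s^3 + 23*s^2 - 18*s + 8)/(4*s^5 + 21*s^4 - 55*s^3 - 6*s^2 + 14*s - 28)
Step 4 - sum the parallel branches (W1*[W2/(1+W2*(W3*W4))]), W5, giving the overall T(s)

Hence the answer: (-2*s^5 - 2*s^4 - 49*s^3 - s^2 + 4*s - 20)/(4*s^6 + 25*s^5 - 34*s^4 - 61*s^3 + 8*s^2 - 14*s - 28)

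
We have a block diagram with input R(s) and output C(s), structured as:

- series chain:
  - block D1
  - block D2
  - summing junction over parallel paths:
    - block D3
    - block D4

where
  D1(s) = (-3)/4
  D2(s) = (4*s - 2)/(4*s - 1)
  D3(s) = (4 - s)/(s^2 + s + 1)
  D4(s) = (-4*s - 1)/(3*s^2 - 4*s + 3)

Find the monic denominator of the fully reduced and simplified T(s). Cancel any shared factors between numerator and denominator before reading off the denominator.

1. combine D3, D4 in parallel; result (-7*s^3 + 11*s^2 - 24*s + 11)/(3*s^4 - s^3 + 2*s^2 - s + 3)
2. multiply D1, D2, (D3+D4) (series); result (42*s^4 - 87*s^3 + 177*s^2 - 138*s + 33)/(24*s^5 - 14*s^4 + 18*s^3 - 12*s^2 + 26*s - 6)
That last expression is T(s), already simplified. Scaling its denominator by 1/24 (the reciprocal of the leading coefficient) yields the monic denominator.

Answer: s^5 - 7*s^4/12 + 3*s^3/4 - s^2/2 + 13*s/12 - 1/4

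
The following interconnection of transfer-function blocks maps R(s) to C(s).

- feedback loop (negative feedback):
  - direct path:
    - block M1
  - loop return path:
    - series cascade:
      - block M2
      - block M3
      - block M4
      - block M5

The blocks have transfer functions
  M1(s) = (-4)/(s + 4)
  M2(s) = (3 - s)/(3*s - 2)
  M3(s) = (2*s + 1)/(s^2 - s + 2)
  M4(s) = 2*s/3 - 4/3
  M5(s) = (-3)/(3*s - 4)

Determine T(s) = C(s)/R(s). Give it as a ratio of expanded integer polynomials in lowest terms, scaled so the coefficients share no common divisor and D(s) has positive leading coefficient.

First reduce the diagram to T(s).

Step 1: multiply M2, M3, M4, M5 (series) -> (4*s^3 - 18*s^2 + 14*s + 12)/(9*s^4 - 27*s^3 + 44*s^2 - 44*s + 16)
Step 2: collapse the loop (M1 forward, (M2*M3*M4*M5) return); the result is T(s) itself (integer coefficients, no common factor, positive leading denominator coefficient)

Answer: (-36*s^4 + 108*s^3 - 176*s^2 + 176*s - 64)/(9*s^5 + 9*s^4 - 80*s^3 + 204*s^2 - 216*s + 16)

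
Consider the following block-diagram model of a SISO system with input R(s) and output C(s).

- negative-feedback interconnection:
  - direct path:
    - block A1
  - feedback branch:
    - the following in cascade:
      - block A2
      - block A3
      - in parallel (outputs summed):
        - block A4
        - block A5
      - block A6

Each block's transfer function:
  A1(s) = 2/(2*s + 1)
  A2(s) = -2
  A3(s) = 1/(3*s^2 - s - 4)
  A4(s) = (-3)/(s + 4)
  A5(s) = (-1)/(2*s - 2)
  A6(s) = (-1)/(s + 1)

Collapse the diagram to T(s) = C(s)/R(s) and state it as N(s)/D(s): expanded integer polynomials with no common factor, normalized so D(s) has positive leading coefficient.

1. add A4, A5 (parallel) -> (2 - 7*s)/(2*s^2 + 6*s - 8)
2. reduce the series chain A2, A3, (A4+A5), A6 -> (2 - 7*s)/(3*s^5 + 11*s^4 - 11*s^3 - 27*s^2 + 8*s + 16)
3. reduce the feedback loop with forward A1 and return (A2*A3*(A4+A5)*A6) - this is the overall T(s), already in the required normalized form

Answer: (6*s^5 + 22*s^4 - 22*s^3 - 54*s^2 + 16*s + 32)/(6*s^6 + 25*s^5 - 11*s^4 - 65*s^3 - 11*s^2 + 26*s + 20)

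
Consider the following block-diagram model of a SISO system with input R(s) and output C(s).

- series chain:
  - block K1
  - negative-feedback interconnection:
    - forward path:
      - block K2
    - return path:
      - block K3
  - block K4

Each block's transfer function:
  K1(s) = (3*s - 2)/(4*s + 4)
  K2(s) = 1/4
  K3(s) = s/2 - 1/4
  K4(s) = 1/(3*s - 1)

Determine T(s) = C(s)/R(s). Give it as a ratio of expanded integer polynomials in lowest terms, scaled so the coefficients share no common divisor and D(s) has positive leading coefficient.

Step 1: apply the feedback formula to K2, K3: 4/(2*s + 15)
Step 2: reduce the series chain K1, [K2/(1+K2*K3)], K4, which is the overall transfer function T(s) = C(s)/R(s) in lowest terms

Therefore the answer is (3*s - 2)/(6*s^3 + 49*s^2 + 28*s - 15).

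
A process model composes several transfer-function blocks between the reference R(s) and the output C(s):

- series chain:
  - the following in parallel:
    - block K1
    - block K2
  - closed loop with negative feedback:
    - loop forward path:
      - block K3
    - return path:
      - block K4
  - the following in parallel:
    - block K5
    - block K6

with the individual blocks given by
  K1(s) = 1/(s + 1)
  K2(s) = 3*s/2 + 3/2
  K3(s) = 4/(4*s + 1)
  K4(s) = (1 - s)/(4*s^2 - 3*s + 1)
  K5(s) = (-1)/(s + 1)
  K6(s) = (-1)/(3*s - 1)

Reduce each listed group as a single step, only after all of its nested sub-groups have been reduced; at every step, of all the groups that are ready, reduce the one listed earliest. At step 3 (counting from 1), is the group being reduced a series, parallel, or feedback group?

(1) parallel reduction of K1, K2
(2) collapse the loop (K3 forward, K4 return)
(3) reduce the parallel group K5, K6
(4) cascade (K1+K2), [K3/(1+K3*K4)], (K5+K6)
At step 3 the group reduced is parallel.

Therefore the answer is parallel.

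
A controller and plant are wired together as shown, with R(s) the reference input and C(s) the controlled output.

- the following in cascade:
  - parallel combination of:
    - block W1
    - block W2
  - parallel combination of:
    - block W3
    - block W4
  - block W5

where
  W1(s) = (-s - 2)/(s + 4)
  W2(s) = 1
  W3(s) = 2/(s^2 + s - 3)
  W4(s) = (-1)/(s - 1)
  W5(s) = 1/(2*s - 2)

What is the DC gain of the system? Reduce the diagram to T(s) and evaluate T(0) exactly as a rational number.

The answer is -1/12.

Reasoning:
[1] combine W1, W2 in parallel -> 2/(s + 4)
[2] add W3, W4 (parallel) -> (-s^2 + s + 1)/(s^3 - 4*s + 3)
[3] multiply (W1+W2), (W3+W4), W5 (series) -> (-s^2 + s + 1)/(s^5 + 3*s^4 - 8*s^3 - 9*s^2 + 25*s - 12)
That last expression is T(s); at s = 0 only the constant terms survive, so T(0) = 1/(-12) = -1/12.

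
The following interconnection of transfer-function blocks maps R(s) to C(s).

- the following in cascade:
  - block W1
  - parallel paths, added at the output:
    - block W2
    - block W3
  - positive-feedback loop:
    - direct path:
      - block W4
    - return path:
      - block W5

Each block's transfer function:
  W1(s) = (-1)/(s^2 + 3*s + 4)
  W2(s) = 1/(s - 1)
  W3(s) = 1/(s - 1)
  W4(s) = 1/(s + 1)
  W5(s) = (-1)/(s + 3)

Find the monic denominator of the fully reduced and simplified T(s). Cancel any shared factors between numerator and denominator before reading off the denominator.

1. parallel reduction of W2, W3; result 2/(s - 1)
2. collapse the loop (W4 forward, W5 return); result (s + 3)/(s^2 + 4*s + 4)
3. reduce the series chain W1, (W2+W3), [W4/(1-W4*W5)]; result (-2*s - 6)/(s^5 + 6*s^4 + 13*s^3 + 8*s^2 - 12*s - 16)
That last expression is T(s), already simplified, and its denominator is already monic.

Therefore the answer is s^5 + 6*s^4 + 13*s^3 + 8*s^2 - 12*s - 16.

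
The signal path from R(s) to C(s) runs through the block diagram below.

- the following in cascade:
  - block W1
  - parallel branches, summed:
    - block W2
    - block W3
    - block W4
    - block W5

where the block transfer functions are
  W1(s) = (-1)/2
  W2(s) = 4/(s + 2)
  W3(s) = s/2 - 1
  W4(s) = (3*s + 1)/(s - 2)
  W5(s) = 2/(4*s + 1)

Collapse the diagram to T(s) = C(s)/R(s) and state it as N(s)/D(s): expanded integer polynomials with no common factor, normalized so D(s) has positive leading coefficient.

Reducing step by step:

1. add W2, W3, W4, W5 (parallel): (4*s^4 + 17*s^3 + 80*s^2 + 2*s - 20)/(8*s^3 + 2*s^2 - 32*s - 8)
2. combine W1, (W2+W3+W4+W5) in series, giving the overall T(s)

Answer: (-4*s^4 - 17*s^3 - 80*s^2 - 2*s + 20)/(16*s^3 + 4*s^2 - 64*s - 16)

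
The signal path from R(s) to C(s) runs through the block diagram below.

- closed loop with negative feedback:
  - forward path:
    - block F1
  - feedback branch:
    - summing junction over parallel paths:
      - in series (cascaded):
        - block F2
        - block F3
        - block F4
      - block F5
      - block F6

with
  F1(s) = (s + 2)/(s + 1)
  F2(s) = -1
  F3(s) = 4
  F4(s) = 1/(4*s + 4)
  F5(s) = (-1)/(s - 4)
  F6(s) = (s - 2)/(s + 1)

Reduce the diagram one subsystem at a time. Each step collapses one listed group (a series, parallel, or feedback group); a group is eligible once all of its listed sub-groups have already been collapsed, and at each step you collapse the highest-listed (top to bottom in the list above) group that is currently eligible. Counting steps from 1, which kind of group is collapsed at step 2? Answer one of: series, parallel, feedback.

Answer: parallel

Working:
Step 1: series reduction of F2, F3, F4
Step 2: combine (F2*F3*F4), F5, F6 in parallel
Step 3: collapse the loop (F1 forward, ((F2*F3*F4)+F5+F6) return)
So the answer for step 2 is parallel.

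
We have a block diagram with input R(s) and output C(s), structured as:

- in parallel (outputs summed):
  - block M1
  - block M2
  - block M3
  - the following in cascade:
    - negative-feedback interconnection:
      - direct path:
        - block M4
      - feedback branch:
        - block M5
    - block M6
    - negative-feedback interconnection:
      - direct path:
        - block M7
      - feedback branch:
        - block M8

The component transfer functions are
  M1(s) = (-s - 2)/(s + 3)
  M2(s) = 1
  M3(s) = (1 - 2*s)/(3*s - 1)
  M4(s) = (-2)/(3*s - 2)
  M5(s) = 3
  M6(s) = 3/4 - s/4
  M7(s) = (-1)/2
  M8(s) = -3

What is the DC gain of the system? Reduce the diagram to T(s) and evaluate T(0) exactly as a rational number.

[1] close the feedback loop around M4, M5 -> (-2)/(3*s - 8)
[2] feedback reduction of M7, M8 -> (-1)/5
[3] reduce the series chain [M4/(1+M4*M5)], M6, [M7/(1+M7*M8)] -> (3 - s)/(30*s - 80)
[4] parallel reduction of M1, M2, M3, ([M4/(1+M4*M5)]*M6*[M7/(1+M7*M8)]) -> (-63*s^3 + 101*s^2 + 247*s - 169)/(90*s^3 - 730*s + 240)
DC gain: substitute s = 0 into T(s) from step 4: T(0) = -169/240.

Hence the answer: -169/240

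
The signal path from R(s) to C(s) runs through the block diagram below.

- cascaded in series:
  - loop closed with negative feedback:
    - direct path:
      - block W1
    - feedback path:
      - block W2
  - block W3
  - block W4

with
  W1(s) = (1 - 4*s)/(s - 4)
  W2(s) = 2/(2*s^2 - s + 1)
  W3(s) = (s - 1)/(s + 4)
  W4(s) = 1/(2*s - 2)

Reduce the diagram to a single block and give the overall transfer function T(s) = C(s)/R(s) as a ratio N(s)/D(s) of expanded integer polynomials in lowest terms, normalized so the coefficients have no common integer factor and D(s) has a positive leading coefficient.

First reduce the diagram to T(s).

Step 1 - apply the feedback formula to W1, W2: (-8*s^3 + 6*s^2 - 5*s + 1)/(2*s^3 - 9*s^2 - 3*s - 2)
Step 2 - combine [W1/(1+W1*W2)], W3, W4 in series, which is the overall transfer function T(s) = C(s)/R(s) in lowest terms

Answer: (-8*s^3 + 6*s^2 - 5*s + 1)/(4*s^4 - 2*s^3 - 78*s^2 - 28*s - 16)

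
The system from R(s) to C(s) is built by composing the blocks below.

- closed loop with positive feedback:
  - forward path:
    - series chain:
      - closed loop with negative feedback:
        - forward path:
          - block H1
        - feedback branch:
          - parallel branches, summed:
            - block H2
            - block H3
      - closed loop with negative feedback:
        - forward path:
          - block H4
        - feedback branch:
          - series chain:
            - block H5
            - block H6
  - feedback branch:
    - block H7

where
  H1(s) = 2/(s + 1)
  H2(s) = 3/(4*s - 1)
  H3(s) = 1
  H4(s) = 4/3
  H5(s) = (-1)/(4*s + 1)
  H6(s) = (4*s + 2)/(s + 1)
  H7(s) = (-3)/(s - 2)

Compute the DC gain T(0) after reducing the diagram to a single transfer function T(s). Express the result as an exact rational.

Step 1 - add H2, H3 (parallel): (4*s + 2)/(4*s - 1)
Step 2 - feedback reduction of H1, (H2+H3): (8*s - 2)/(4*s^2 + 11*s + 3)
Step 3 - series reduction of H5, H6: (-4*s - 2)/(4*s^2 + 5*s + 1)
Step 4 - close the feedback loop around H4, (H5*H6): (16*s^2 + 20*s + 4)/(12*s^2 - s - 5)
Step 5 - reduce the series chain [H1/(1+H1*(H2+H3))], [H4/(1+H4*(H5*H6))]: (128*s^3 + 128*s^2 - 8*s - 8)/(48*s^4 + 128*s^3 + 5*s^2 - 58*s - 15)
Step 6 - collapse the loop (([H1/(1+H1*(H2+H3))]*[H4/(1+H4*(H5*H6))]) forward, H7 return): (128*s^4 - 128*s^3 - 264*s^2 + 8*s + 16)/(48*s^5 + 32*s^4 + 133*s^3 + 316*s^2 + 77*s + 6)
Evaluating the step-6 result (the overall T(s)) at s = 0 gives T(0) = 16/6 = 8/3.

Final answer: 8/3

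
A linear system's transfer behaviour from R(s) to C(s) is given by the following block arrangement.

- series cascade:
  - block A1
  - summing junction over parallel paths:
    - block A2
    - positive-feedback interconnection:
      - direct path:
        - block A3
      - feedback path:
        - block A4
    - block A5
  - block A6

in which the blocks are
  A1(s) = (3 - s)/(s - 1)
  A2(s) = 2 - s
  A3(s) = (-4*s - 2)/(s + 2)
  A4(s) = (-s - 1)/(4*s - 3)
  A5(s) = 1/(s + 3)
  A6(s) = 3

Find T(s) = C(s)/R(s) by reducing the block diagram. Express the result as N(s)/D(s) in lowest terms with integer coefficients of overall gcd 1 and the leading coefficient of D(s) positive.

[1] feedback reduction of A3, A4 = (16*s^2 - 4*s - 6)/(s + 8)
[2] combine A2, [A3/(1-A3*A4)], A5 in parallel = (15*s^3 + 35*s^2 - 19*s + 38)/(s^2 + 11*s + 24)
[3] reduce the series chain A1, (A2+[A3/(1-A3*A4)]+A5), A6: this yields T(s), and no further normalization is needed

Hence the answer: (-45*s^4 + 30*s^3 + 372*s^2 - 285*s + 342)/(s^3 + 10*s^2 + 13*s - 24)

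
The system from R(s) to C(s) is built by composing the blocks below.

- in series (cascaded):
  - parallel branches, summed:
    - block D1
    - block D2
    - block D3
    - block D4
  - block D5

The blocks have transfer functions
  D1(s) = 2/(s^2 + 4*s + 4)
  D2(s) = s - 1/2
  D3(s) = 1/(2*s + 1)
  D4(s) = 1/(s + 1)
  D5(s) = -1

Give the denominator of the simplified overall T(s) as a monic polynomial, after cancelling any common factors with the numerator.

Reducing step by step:

Step 1 - combine D1, D2, D3, D4 in parallel gives (4*s^5 + 20*s^4 + 37*s^3 + 47*s^2 + 44*s + 16)/(4*s^4 + 22*s^3 + 42*s^2 + 32*s + 8)
Step 2 - multiply (D1+D2+D3+D4), D5 (series) gives (-4*s^5 - 20*s^4 - 37*s^3 - 47*s^2 - 44*s - 16)/(4*s^4 + 22*s^3 + 42*s^2 + 32*s + 8)
That last expression is T(s), already simplified. Scaling its denominator by 1/4 (the reciprocal of the leading coefficient) yields the monic denominator.

Answer: s^4 + 11*s^3/2 + 21*s^2/2 + 8*s + 2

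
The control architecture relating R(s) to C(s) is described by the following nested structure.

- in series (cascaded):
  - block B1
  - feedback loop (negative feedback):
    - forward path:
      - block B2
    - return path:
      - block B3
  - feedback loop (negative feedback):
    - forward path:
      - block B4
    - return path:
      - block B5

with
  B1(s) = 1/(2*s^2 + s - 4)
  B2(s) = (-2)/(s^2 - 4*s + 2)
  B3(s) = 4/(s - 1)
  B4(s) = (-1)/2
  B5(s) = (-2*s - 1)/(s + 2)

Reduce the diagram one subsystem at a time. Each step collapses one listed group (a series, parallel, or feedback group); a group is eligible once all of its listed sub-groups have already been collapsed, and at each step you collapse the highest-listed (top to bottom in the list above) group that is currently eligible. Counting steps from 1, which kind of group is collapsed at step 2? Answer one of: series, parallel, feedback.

Step 1. collapse the loop (B2 forward, B3 return)
Step 2. close the feedback loop around B4, B5
Step 3. series reduction of B1, [B2/(1+B2*B3)], [B4/(1+B4*B5)]
Step 2 collapses a feedback group.

Therefore the answer is feedback.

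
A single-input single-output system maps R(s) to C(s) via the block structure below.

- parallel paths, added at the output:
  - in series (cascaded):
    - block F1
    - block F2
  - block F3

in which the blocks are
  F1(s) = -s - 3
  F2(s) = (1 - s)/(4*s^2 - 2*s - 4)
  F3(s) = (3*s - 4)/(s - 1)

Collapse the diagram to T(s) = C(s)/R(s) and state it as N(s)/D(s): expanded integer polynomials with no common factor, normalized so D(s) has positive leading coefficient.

The answer is (13*s^3 - 21*s^2 - 9*s + 19)/(4*s^3 - 6*s^2 - 2*s + 4).

Reasoning:
Step 1 - combine F1, F2 in series gives (s^2 + 2*s - 3)/(4*s^2 - 2*s - 4)
Step 2 - sum the parallel branches (F1*F2), F3, which is the overall transfer function T(s) = C(s)/R(s) in lowest terms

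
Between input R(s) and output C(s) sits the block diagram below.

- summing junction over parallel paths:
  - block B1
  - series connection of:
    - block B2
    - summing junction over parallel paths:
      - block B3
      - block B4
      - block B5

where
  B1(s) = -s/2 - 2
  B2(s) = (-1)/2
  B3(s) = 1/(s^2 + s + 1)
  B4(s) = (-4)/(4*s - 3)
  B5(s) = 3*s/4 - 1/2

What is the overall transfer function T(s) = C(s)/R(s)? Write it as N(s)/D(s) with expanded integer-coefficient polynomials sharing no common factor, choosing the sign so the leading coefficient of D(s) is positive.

[1] add B3, B4, B5 (parallel), giving (12*s^4 - 5*s^3 - 15*s^2 - 11*s - 22)/(16*s^3 + 4*s^2 + 4*s - 12)
[2] combine B2, (B3+B4+B5) in series, giving (-12*s^4 + 5*s^3 + 15*s^2 + 11*s + 22)/(32*s^3 + 8*s^2 + 8*s - 24)
[3] add B1, (B2*(B3+B4+B5)) (parallel); the result is T(s) itself (integer coefficients, no common factor, positive leading denominator coefficient)

Hence the answer: (-28*s^4 - 63*s^3 - 5*s^2 + 7*s + 70)/(32*s^3 + 8*s^2 + 8*s - 24)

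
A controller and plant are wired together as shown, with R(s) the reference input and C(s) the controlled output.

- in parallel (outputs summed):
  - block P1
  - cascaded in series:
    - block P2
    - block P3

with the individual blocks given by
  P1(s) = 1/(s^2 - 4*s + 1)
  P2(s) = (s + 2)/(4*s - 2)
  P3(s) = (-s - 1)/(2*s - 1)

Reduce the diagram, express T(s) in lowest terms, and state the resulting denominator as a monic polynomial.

Step 1. series reduction of P2, P3 = (-s^2 - 3*s - 2)/(8*s^2 - 8*s + 2)
Step 2. parallel reduction of P1, (P2*P3) = (-s^4 + s^3 + 17*s^2 - 3*s)/(8*s^4 - 40*s^3 + 42*s^2 - 16*s + 2)
No further cancellation is possible in the step-2 result, so that is T(s). Its denominator becomes monic after dividing by the leading coefficient 8.

Answer: s^4 - 5*s^3 + 21*s^2/4 - 2*s + 1/4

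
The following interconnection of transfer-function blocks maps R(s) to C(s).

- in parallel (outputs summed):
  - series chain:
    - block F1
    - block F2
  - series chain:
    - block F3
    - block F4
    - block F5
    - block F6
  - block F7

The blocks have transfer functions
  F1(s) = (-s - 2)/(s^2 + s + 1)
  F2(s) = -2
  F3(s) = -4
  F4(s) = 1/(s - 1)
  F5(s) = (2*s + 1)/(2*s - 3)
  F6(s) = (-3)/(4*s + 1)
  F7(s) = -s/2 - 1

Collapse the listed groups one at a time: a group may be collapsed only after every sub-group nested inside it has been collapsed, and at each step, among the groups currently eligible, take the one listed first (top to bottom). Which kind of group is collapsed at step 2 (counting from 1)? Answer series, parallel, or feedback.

Step 1: series reduction of F1, F2
Step 2: cascade F3, F4, F5, F6
Step 3: sum the parallel branches (F1*F2), (F3*F4*F5*F6), F7
Step 2: series.

Answer: series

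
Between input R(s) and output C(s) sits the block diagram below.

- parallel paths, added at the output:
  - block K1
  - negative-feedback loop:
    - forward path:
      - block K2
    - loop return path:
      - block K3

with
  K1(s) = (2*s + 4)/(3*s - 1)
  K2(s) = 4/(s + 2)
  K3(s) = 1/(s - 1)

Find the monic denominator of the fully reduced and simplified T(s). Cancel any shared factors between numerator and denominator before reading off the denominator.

Answer: s^3 + 2*s^2/3 + 5*s/3 - 2/3

Working:
Step 1: collapse the loop (K2 forward, K3 return) -> (4*s - 4)/(s^2 + s + 2)
Step 2: add K1, [K2/(1+K2*K3)] (parallel) -> (2*s^3 + 18*s^2 - 8*s + 12)/(3*s^3 + 2*s^2 + 5*s - 2)
No further cancellation is possible in the step-2 result, so that is T(s). Its denominator becomes monic after dividing by the leading coefficient 3.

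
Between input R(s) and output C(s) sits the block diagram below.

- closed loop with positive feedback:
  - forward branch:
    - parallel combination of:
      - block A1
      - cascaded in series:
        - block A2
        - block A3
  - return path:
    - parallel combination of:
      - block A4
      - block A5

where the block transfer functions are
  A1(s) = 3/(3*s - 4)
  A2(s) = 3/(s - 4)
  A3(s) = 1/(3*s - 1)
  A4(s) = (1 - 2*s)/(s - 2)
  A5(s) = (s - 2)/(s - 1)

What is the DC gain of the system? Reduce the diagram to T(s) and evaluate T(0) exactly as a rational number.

1. series reduction of A2, A3, giving 3/(3*s^2 - 13*s + 4)
2. add A1, (A2*A3) (parallel), giving (9*s^2 - 30*s)/(9*s^3 - 51*s^2 + 64*s - 16)
3. add A4, A5 (parallel), giving (-s^2 - s + 3)/(s^2 - 3*s + 2)
4. close the feedback loop around (A1+(A2*A3)), (A4+A5), giving (9*s^4 - 57*s^3 + 108*s^2 - 60*s)/(9*s^5 - 69*s^4 + 214*s^3 - 367*s^2 + 266*s - 32)
DC gain: substitute s = 0 into T(s) from step 4: T(0) = 0/(-32) = 0.

Final answer: 0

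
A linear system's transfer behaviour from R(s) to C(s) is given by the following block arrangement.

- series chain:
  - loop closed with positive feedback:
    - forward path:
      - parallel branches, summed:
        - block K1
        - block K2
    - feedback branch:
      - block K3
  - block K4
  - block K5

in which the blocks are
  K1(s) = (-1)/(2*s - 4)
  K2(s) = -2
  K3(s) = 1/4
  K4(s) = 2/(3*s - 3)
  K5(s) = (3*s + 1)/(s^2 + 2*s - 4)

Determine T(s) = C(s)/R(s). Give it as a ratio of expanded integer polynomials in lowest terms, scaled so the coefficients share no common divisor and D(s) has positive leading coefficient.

Step 1 - add K1, K2 (parallel) -> (7 - 4*s)/(2*s - 4)
Step 2 - apply the feedback formula to (K1+K2), K3 -> (28 - 16*s)/(12*s - 23)
Step 3 - reduce the series chain [(K1+K2)/(1-(K1+K2)*K3)], K4, K5; the result is T(s) itself (integer coefficients, no common factor, positive leading denominator coefficient)

Final answer: (-96*s^2 + 136*s + 56)/(36*s^4 - 33*s^3 - 285*s^2 + 558*s - 276)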